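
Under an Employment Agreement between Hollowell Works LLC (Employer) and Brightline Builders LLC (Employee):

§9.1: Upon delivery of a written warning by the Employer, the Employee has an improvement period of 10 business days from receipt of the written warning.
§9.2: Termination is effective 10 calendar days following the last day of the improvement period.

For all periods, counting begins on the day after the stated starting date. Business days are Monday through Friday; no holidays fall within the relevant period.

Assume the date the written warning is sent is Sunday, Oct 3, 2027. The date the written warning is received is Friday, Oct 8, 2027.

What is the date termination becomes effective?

The last day of the improvement period: counting 10 business days from Friday, Oct 8, 2027 (Oct 11, Oct 12, Oct 13, Oct 14, Oct 15, Oct 18, Oct 19, Oct 20, Oct 21, Oct 22, skipping weekends) reaches Friday, Oct 22, 2027.
Adding 10 calendar days to Oct 22, 2027 gives Nov 1, 2027, which is the date termination becomes effective.

Nov 1, 2027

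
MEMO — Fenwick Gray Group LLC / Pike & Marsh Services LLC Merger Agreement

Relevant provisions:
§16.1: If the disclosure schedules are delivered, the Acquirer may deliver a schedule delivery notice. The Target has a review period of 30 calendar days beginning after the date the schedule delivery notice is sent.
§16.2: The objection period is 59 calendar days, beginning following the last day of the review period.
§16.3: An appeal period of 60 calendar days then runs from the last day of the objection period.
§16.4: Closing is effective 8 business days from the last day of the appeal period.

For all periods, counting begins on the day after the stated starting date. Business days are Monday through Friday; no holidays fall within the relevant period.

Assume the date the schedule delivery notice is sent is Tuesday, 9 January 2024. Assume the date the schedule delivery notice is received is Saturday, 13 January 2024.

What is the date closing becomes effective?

The last day of the review period: 9 January 2024 + 30 days = 8 February 2024.
The last day of the objection period: 59 calendar days after 8 February 2024 is 7 April 2024.
The last day of the appeal period: 7 April 2024 + 60 days = 6 June 2024.
The date closing becomes effective: counting 8 business days from Thursday, 6 June 2024 (Jun 7, Jun 10, Jun 11, Jun 12, Jun 13, Jun 14, Jun 17, Jun 18, skipping weekends) reaches Tuesday, 18 June 2024.

18 June 2024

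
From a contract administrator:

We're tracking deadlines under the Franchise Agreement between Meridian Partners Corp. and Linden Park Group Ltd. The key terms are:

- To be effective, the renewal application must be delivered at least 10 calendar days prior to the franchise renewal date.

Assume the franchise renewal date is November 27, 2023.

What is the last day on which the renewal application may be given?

November 17, 2023

Counting back 10 calendar days from November 27, 2023 gives November 17, 2023.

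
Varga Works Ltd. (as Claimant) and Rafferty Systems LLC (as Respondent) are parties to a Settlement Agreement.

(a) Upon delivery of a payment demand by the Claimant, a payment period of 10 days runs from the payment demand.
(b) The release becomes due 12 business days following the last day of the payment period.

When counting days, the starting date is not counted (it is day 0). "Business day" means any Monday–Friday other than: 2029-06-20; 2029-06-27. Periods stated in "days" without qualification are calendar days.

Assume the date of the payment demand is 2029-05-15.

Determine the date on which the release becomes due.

2029-06-12

Adding 10 calendar days to 2029-05-15 gives 2029-05-25, which is the last day of the payment period.
From Friday, 2029-05-25, 12 business days (May 28, May 29, May 30, May 31, …, Jun 8, Jun 11, Jun 12, skipping weekends) brings us to Tuesday, 2029-06-12, which is the date on which the release becomes due.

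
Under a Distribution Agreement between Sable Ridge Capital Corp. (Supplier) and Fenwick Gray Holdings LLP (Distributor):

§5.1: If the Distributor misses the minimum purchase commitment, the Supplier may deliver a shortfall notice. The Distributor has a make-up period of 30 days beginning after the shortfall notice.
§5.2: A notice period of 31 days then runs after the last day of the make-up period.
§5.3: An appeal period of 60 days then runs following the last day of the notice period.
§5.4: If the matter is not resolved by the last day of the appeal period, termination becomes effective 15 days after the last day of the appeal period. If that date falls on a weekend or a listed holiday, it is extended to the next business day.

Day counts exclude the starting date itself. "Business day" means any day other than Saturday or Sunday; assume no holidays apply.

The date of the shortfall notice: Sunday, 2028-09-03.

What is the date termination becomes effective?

2029-01-17

Adding 30 calendar days to 2028-09-03 gives 2028-10-03, which is the last day of the make-up period.
Adding 31 calendar days to 2028-10-03 gives 2028-11-03, which is the last day of the notice period.
The last day of the appeal period: 60 calendar days after 2028-11-03 is 2029-01-02.
Adding 15 calendar days to 2029-01-02 gives 2029-01-17, which is the date termination becomes effective. 2029-01-17 is a Wednesday, so no roll-forward applies.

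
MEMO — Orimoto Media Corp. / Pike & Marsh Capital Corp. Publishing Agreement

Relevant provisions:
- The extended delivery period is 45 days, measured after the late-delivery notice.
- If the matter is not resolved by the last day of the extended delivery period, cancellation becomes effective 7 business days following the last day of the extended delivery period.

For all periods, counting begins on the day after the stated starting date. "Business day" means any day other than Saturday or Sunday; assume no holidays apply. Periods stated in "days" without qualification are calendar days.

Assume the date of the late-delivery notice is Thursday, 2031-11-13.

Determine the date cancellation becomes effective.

The last day of the extended delivery period: 45 calendar days after 2031-11-13 is 2031-12-28.
From Sunday, 2031-12-28, 7 business days (Dec 29, Dec 30, Dec 31, Jan 1, Jan 2, Jan 5, Jan 6, skipping weekends) brings us to Tuesday, 2032-01-06, which is the date cancellation becomes effective.

2032-01-06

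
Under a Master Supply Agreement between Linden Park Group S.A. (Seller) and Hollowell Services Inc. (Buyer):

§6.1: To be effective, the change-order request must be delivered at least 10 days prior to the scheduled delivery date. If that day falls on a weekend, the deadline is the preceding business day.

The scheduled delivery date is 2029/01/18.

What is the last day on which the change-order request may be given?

2029/01/18 minus 10 days is 2029/01/08. That is a Monday, so no adjustment is needed.

2029/01/08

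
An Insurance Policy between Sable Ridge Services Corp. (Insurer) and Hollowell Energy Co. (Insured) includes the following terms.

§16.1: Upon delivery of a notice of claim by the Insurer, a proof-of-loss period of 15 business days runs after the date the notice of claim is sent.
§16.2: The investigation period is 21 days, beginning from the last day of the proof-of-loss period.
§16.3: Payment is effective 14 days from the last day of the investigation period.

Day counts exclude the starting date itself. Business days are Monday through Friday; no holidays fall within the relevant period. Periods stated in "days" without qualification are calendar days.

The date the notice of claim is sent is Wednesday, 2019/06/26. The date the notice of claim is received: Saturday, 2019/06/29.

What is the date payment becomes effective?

2019/08/21

The last day of the proof-of-loss period: counting 15 business days from Wednesday, 2019/06/26 (Jun 27, Jun 28, Jul 1, Jul 2, …, Jul 15, Jul 16, Jul 17, skipping weekends) reaches Wednesday, 2019/07/17.
The last day of the investigation period: 2019/07/17 + 21 days = 2019/08/07.
The date payment becomes effective: 2019/08/07 + 14 days = 2019/08/21.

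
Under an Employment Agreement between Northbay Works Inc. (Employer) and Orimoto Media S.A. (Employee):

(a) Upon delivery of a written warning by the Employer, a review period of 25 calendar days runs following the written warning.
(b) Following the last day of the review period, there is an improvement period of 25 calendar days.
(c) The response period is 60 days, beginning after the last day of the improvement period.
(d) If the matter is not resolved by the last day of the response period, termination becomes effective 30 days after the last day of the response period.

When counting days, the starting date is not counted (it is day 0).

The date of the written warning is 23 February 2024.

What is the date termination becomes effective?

Adding 25 calendar days to 23 February 2024 gives 19 March 2024, which is the last day of the review period.
The last day of the improvement period: 25 calendar days after 19 March 2024 is 13 April 2024.
The last day of the response period: 13 April 2024 + 60 days = 12 June 2024.
The date termination becomes effective: 12 June 2024 + 30 days = 12 July 2024.

12 July 2024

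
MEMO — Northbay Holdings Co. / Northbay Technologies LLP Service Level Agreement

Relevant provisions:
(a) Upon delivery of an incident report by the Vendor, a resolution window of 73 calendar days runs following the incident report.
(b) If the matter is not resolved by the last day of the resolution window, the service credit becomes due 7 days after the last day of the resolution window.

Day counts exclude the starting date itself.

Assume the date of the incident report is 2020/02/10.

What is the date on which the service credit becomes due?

The last day of the resolution window: 2020/02/10 + 73 days = 2020/04/23.
Adding 7 calendar days to 2020/04/23 gives 2020/04/30, which is the date on which the service credit becomes due.

2020/04/30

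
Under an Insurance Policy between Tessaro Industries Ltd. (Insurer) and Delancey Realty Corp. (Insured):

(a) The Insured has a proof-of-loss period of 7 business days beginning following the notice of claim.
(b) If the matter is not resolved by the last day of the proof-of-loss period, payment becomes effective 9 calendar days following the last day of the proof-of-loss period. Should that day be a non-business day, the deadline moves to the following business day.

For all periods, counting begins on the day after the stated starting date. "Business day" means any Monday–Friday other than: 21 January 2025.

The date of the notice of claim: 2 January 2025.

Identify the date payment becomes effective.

22 January 2025

From Thursday, 2 January 2025, 7 business days (Jan 3, Jan 6, Jan 7, Jan 8, Jan 9, Jan 10, Jan 13, skipping weekends) brings us to Monday, 13 January 2025, which is the last day of the proof-of-loss period.
The date payment becomes effective: 13 January 2025 + 9 days = 22 January 2025. 22 January 2025 is a Wednesday and is not a listed holiday, so no roll-forward applies.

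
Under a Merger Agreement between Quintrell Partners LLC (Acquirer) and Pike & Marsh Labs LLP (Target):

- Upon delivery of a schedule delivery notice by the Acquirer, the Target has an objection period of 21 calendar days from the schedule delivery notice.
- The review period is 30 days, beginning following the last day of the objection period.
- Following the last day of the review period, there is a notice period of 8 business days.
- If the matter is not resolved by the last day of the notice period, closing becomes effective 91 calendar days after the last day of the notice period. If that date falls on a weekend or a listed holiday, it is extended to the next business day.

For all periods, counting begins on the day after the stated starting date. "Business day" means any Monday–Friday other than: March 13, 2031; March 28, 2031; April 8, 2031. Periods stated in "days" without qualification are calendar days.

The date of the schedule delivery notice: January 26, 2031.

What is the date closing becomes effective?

June 30, 2031

The last day of the objection period: January 26, 2031 + 21 days = February 16, 2031.
Adding 30 calendar days to February 16, 2031 gives March 18, 2031, which is the last day of the review period.
From Tuesday, March 18, 2031, 8 business days (Mar 19, Mar 20, Mar 21, Mar 24, Mar 25, Mar 26, Mar 27, Mar 31, skipping weekends and the listed holiday on Mar 28) brings us to Monday, March 31, 2031, which is the last day of the notice period.
The date closing becomes effective: March 31, 2031 + 91 days = June 30, 2031. June 30, 2031 is a Monday and is not a listed holiday, so no roll-forward applies.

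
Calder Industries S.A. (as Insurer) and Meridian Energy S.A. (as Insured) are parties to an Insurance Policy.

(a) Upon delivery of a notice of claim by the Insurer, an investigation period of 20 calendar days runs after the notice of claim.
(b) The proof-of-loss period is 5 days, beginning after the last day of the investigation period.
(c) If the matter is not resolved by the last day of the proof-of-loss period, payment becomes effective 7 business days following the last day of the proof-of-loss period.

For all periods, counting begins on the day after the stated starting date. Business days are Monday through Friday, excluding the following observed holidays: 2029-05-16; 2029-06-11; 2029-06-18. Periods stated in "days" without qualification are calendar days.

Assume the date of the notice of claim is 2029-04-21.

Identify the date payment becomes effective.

The last day of the investigation period: 20 calendar days after 2029-04-21 is 2029-05-11.
The last day of the proof-of-loss period: 2029-05-11 + 5 days = 2029-05-16.
From Wednesday, 2029-05-16, 7 business days (May 17, May 18, May 21, May 22, May 23, May 24, May 25, skipping weekends) brings us to Friday, 2029-05-25, which is the date payment becomes effective.

2029-05-25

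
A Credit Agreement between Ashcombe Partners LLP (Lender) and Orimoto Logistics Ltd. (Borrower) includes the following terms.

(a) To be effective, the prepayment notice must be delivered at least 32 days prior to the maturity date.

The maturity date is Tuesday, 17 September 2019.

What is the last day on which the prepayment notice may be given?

17 September 2019 minus 32 days is 16 August 2019.

16 August 2019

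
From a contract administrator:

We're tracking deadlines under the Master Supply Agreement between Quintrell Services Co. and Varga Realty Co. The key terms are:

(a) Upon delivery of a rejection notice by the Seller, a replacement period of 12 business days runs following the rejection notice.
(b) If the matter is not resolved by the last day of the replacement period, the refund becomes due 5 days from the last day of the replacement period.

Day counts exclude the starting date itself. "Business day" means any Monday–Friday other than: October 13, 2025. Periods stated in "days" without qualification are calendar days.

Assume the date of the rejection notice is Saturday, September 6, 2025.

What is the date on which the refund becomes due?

The last day of the replacement period: counting 12 business days from Saturday, September 6, 2025 (Sep 8, Sep 9, Sep 10, Sep 11, …, Sep 19, Sep 22, Sep 23, skipping weekends) reaches Tuesday, September 23, 2025.
The date on which the refund becomes due: 5 calendar days after September 23, 2025 is September 28, 2025.

September 28, 2025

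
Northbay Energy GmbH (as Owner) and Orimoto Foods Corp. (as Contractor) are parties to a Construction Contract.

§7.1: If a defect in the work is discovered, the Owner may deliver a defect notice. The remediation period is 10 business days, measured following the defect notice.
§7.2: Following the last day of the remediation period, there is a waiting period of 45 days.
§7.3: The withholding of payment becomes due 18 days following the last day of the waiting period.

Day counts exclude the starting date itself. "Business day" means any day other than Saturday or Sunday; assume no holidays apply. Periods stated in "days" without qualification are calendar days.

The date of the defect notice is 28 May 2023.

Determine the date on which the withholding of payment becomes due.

From Sunday, 28 May 2023, 10 business days (May 29, May 30, May 31, Jun 1, Jun 2, Jun 5, Jun 6, Jun 7, Jun 8, Jun 9, skipping weekends) brings us to Friday, 9 June 2023, which is the last day of the remediation period.
The last day of the waiting period: 45 calendar days after 9 June 2023 is 24 July 2023.
Adding 18 calendar days to 24 July 2023 gives 11 August 2023, which is the date on which the withholding of payment becomes due.

11 August 2023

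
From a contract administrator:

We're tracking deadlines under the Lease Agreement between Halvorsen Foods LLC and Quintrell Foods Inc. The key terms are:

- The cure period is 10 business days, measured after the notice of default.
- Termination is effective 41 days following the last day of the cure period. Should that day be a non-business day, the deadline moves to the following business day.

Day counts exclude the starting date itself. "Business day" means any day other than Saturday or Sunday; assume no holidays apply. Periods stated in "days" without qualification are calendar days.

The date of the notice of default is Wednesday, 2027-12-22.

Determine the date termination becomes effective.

From Wednesday, 2027-12-22, 10 business days (Dec 23, Dec 24, Dec 27, Dec 28, Dec 29, Dec 30, Dec 31, Jan 3, Jan 4, Jan 5, skipping weekends) brings us to Wednesday, 2028-01-05, which is the last day of the cure period.
The date termination becomes effective: 2028-01-05 + 41 days = 2028-02-15. 2028-02-15 is a Tuesday, so no roll-forward applies.

2028-02-15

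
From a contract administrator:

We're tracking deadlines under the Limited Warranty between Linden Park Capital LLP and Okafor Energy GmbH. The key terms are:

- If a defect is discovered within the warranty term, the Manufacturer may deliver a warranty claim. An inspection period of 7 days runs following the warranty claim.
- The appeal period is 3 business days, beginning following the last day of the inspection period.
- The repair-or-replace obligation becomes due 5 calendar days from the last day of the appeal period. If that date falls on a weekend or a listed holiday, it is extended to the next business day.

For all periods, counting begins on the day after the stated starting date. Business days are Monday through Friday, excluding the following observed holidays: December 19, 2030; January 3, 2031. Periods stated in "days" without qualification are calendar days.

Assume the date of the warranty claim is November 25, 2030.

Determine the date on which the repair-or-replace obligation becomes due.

December 10, 2030

Adding 7 calendar days to November 25, 2030 gives December 2, 2030, which is the last day of the inspection period.
The last day of the appeal period: 3 business days after Monday, December 2, 2030, skipping weekends — Dec 3, Dec 4, Dec 5 — lands on Thursday, December 5, 2030.
The date on which the repair-or-replace obligation becomes due: 5 calendar days after December 5, 2030 is December 10, 2030. December 10, 2030 is a Tuesday and is not a listed holiday, so no roll-forward applies.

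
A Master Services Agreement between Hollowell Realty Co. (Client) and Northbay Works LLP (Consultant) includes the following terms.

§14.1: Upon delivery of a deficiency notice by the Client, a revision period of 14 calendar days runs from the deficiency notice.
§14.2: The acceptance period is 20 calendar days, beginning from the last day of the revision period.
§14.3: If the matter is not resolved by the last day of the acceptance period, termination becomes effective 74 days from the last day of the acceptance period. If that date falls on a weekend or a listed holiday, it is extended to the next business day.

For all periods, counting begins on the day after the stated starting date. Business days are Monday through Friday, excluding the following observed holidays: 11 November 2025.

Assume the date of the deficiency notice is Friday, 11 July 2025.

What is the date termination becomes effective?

The last day of the revision period: 14 calendar days after 11 July 2025 is 25 July 2025.
Adding 20 calendar days to 25 July 2025 gives 14 August 2025, which is the last day of the acceptance period.
The date termination becomes effective: 14 August 2025 + 74 days = 27 October 2025. 27 October 2025 is a Monday and is not a listed holiday, so no roll-forward applies.

27 October 2025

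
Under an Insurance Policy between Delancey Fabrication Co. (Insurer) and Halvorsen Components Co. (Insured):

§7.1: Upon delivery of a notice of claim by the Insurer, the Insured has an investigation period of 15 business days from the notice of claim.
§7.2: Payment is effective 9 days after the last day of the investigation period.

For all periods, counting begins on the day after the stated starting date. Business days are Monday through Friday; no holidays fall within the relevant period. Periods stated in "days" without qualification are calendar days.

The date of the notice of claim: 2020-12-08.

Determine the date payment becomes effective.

The last day of the investigation period: 15 business days after Tuesday, 2020-12-08, skipping weekends — Dec 9, Dec 10, Dec 11, Dec 14, …, Dec 25, Dec 28, Dec 29 — lands on Tuesday, 2020-12-29.
Adding 9 calendar days to 2020-12-29 gives 2021-01-07, which is the date payment becomes effective.

2021-01-07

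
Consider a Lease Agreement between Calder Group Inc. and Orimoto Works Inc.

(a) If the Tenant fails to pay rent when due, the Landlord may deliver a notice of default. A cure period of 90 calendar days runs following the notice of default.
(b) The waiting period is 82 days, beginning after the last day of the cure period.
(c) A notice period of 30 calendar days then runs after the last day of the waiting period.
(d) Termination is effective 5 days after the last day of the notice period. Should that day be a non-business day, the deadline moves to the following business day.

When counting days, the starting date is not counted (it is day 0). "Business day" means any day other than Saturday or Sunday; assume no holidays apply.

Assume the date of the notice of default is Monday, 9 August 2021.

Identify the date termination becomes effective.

The last day of the cure period: 9 August 2021 + 90 days = 7 November 2021.
The last day of the waiting period: 82 calendar days after 7 November 2021 is 28 January 2022.
The last day of the notice period: 28 January 2022 + 30 days = 27 February 2022.
The date termination becomes effective: 27 February 2022 + 5 days = 4 March 2022. 4 March 2022 is a Friday, so no roll-forward applies.

4 March 2022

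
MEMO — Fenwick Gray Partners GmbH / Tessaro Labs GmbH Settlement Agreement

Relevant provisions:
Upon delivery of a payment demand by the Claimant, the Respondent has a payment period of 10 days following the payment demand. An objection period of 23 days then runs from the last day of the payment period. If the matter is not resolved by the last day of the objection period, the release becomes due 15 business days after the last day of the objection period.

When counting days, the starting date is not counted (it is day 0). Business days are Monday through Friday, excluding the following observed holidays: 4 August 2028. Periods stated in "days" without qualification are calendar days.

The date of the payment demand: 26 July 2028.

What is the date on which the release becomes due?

The last day of the payment period: 10 calendar days after 26 July 2028 is 5 August 2028.
The last day of the objection period: 5 August 2028 + 23 days = 28 August 2028.
The date on which the release becomes due: 15 business days after Monday, 28 August 2028, skipping weekends — Aug 29, Aug 30, Aug 31, Sep 1, …, Sep 14, Sep 15, Sep 18 — lands on Monday, 18 September 2028.

18 September 2028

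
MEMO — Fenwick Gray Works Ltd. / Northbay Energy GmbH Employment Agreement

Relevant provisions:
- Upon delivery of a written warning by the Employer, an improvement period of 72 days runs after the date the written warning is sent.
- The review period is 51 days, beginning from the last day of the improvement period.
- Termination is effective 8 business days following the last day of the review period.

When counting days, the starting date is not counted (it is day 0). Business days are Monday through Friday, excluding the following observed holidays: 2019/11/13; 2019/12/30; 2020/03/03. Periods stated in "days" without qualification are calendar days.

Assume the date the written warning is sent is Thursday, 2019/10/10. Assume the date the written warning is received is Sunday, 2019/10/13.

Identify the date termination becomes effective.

2020/02/20

The last day of the improvement period: 2019/10/10 + 72 days = 2019/12/21.
The last day of the review period: 51 calendar days after 2019/12/21 is 2020/02/10.
The date termination becomes effective: 8 business days after Monday, 2020/02/10, skipping weekends — Feb 11, Feb 12, Feb 13, Feb 14, Feb 17, Feb 18, Feb 19, Feb 20 — lands on Thursday, 2020/02/20.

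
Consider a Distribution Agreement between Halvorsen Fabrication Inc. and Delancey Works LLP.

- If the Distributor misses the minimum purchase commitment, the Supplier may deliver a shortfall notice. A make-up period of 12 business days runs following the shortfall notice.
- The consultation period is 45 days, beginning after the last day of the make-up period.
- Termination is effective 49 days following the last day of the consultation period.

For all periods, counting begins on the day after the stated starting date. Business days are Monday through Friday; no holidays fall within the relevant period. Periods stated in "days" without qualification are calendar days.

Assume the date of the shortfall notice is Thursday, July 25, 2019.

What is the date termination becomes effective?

The last day of the make-up period: 12 business days after Thursday, July 25, 2019, skipping weekends — Jul 26, Jul 29, Jul 30, Jul 31, …, Aug 8, Aug 9, Aug 12 — lands on Monday, August 12, 2019.
The last day of the consultation period: 45 calendar days after August 12, 2019 is September 26, 2019.
The date termination becomes effective: September 26, 2019 + 49 days = November 14, 2019.

November 14, 2019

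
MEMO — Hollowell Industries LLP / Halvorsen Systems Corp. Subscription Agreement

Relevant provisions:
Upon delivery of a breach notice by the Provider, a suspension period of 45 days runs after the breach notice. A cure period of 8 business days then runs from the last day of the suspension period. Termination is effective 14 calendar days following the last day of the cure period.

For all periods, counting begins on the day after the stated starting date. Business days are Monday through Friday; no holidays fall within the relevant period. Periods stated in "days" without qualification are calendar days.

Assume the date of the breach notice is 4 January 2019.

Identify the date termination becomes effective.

14 March 2019

Adding 45 calendar days to 4 January 2019 gives 18 February 2019, which is the last day of the suspension period.
The last day of the cure period: counting 8 business days from Monday, 18 February 2019 (Feb 19, Feb 20, Feb 21, Feb 22, Feb 25, Feb 26, Feb 27, Feb 28, skipping weekends) reaches Thursday, 28 February 2019.
The date termination becomes effective: 28 February 2019 + 14 days = 14 March 2019.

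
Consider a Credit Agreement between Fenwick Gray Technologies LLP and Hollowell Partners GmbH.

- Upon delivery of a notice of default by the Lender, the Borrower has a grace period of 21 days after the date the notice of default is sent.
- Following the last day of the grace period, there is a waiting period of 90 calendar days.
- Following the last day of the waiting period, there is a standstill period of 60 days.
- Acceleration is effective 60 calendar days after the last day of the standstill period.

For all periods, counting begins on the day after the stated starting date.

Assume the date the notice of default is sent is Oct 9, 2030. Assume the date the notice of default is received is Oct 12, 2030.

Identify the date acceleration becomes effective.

May 28, 2031

The last day of the grace period: Oct 9, 2030 + 21 days = Oct 30, 2030.
The last day of the waiting period: Oct 30, 2030 + 90 days = Jan 28, 2031.
The last day of the standstill period: Jan 28, 2031 + 60 days = Mar 29, 2031.
Adding 60 calendar days to Mar 29, 2031 gives May 28, 2031, which is the date acceleration becomes effective.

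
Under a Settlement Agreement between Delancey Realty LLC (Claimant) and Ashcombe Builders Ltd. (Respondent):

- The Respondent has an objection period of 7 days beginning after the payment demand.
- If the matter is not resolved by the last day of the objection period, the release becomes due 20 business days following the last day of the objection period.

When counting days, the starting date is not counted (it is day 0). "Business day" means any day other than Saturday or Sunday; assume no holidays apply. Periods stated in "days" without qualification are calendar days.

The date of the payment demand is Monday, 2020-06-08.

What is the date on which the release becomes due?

The last day of the objection period: 7 calendar days after 2020-06-08 is 2020-06-15.
The date on which the release becomes due: 20 business days after Monday, 2020-06-15, skipping weekends — Jun 16, Jun 17, Jun 18, Jun 19, …, Jul 9, Jul 10, Jul 13 — lands on Monday, 2020-07-13.

2020-07-13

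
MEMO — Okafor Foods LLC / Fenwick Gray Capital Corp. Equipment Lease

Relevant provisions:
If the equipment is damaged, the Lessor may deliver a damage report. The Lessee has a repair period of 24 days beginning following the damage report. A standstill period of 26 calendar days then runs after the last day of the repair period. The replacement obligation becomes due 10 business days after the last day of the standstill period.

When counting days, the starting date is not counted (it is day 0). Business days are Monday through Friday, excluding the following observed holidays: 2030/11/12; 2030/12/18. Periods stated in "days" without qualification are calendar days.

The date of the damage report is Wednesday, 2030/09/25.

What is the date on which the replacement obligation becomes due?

The last day of the repair period: 24 calendar days after 2030/09/25 is 2030/10/19.
The last day of the standstill period: 26 calendar days after 2030/10/19 is 2030/11/14.
From Thursday, 2030/11/14, 10 business days (Nov 15, Nov 18, Nov 19, Nov 20, Nov 21, Nov 22, Nov 25, Nov 26, Nov 27, Nov 28, skipping weekends) brings us to Thursday, 2030/11/28, which is the date on which the replacement obligation becomes due.

2030/11/28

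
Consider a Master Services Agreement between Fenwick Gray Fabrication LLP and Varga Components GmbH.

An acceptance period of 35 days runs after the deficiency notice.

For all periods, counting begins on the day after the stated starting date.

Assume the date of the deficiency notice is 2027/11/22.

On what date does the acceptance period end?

2027/12/27

Adding 35 calendar days to 2027/11/22 gives 2027/12/27, which is the last day of the acceptance period.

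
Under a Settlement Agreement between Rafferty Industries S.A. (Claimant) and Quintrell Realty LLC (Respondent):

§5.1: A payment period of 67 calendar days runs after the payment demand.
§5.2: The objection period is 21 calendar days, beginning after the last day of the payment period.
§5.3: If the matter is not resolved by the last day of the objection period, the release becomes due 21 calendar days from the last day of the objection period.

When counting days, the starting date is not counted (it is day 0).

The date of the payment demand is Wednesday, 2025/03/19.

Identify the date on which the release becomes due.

2025/07/06

Adding 67 calendar days to 2025/03/19 gives 2025/05/25, which is the last day of the payment period.
The last day of the objection period: 21 calendar days after 2025/05/25 is 2025/06/15.
Adding 21 calendar days to 2025/06/15 gives 2025/07/06, which is the date on which the release becomes due.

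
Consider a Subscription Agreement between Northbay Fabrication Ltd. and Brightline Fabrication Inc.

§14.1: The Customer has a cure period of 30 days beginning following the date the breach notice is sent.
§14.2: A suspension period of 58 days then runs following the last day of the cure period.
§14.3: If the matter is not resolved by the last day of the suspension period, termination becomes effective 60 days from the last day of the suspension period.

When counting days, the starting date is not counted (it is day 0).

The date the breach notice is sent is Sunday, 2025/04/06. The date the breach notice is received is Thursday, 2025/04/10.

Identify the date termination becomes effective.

The last day of the cure period: 2025/04/06 + 30 days = 2025/05/06.
The last day of the suspension period: 2025/05/06 + 58 days = 2025/07/03.
Adding 60 calendar days to 2025/07/03 gives 2025/09/01, which is the date termination becomes effective.

2025/09/01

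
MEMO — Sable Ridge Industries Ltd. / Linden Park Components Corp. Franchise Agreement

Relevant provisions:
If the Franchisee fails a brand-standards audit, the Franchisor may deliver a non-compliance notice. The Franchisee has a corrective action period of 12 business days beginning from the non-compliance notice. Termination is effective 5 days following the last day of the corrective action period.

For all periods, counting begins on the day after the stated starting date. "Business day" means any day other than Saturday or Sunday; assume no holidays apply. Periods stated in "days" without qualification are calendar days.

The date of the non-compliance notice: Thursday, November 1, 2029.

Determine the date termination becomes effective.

The last day of the corrective action period: counting 12 business days from Thursday, November 1, 2029 (Nov 2, Nov 5, Nov 6, Nov 7, …, Nov 15, Nov 16, Nov 19, skipping weekends) reaches Monday, November 19, 2029.
The date termination becomes effective: 5 calendar days after November 19, 2029 is November 24, 2029.

November 24, 2029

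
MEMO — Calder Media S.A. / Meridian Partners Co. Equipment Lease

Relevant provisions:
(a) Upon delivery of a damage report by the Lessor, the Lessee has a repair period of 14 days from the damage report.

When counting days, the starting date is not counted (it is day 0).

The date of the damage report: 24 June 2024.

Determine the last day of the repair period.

8 July 2024

Adding 14 calendar days to 24 June 2024 gives 8 July 2024, which is the last day of the repair period.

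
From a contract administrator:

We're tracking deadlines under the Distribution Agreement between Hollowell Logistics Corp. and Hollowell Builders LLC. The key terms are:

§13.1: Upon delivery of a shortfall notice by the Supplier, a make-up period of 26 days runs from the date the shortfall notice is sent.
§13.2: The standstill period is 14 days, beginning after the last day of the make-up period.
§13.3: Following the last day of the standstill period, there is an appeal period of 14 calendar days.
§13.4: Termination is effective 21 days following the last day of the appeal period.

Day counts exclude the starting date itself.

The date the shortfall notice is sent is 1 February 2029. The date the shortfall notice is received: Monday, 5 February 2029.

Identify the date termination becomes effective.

The last day of the make-up period: 1 February 2029 + 26 days = 27 February 2029.
Adding 14 calendar days to 27 February 2029 gives 13 March 2029, which is the last day of the standstill period.
Adding 14 calendar days to 13 March 2029 gives 27 March 2029, which is the last day of the appeal period.
Adding 21 calendar days to 27 March 2029 gives 17 April 2029, which is the date termination becomes effective.

17 April 2029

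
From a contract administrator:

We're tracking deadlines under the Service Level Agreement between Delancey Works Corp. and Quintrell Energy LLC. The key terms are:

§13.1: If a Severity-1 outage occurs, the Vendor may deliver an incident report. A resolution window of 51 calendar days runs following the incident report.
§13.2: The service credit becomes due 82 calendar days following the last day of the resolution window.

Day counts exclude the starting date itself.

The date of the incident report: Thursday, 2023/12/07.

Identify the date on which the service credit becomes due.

2024/04/18

The last day of the resolution window: 51 calendar days after 2023/12/07 is 2024/01/27.
The date on which the service credit becomes due: 82 calendar days after 2024/01/27 is 2024/04/18.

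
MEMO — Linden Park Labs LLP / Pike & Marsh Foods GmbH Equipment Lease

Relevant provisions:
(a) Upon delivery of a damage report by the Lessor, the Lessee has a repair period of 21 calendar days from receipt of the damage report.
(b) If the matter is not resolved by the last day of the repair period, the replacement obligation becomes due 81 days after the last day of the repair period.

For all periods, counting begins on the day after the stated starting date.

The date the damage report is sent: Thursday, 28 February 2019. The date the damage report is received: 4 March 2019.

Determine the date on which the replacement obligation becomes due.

The last day of the repair period: 21 calendar days after 4 March 2019 is 25 March 2019.
The date on which the replacement obligation becomes due: 81 calendar days after 25 March 2019 is 14 June 2019.

14 June 2019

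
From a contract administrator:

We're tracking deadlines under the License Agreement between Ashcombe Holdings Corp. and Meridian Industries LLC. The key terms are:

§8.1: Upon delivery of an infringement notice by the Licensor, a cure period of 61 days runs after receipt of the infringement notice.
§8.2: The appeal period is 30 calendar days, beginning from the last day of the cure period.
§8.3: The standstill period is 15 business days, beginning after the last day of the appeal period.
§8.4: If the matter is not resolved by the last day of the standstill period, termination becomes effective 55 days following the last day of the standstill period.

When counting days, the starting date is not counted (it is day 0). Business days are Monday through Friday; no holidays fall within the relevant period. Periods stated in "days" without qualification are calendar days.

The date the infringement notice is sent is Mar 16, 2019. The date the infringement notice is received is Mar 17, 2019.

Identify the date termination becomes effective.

The last day of the cure period: 61 calendar days after Mar 17, 2019 is May 17, 2019.
The last day of the appeal period: 30 calendar days after May 17, 2019 is Jun 16, 2019.
From Sunday, Jun 16, 2019, 15 business days (Jun 17, Jun 18, Jun 19, Jun 20, …, Jul 3, Jul 4, Jul 5, skipping weekends) brings us to Friday, Jul 5, 2019, which is the last day of the standstill period.
The date termination becomes effective: Jul 5, 2019 + 55 days = Aug 29, 2019.

Aug 29, 2019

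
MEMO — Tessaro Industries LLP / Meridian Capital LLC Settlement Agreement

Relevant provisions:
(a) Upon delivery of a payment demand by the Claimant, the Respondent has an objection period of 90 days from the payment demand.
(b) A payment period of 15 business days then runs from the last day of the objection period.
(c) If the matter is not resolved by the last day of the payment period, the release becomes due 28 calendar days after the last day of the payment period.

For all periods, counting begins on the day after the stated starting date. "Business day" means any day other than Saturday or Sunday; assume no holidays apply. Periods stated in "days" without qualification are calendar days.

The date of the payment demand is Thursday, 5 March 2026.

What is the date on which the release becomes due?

22 July 2026

The last day of the objection period: 5 March 2026 + 90 days = 3 June 2026.
The last day of the payment period: 15 business days after Wednesday, 3 June 2026, skipping weekends — Jun 4, Jun 5, Jun 8, Jun 9, …, Jun 22, Jun 23, Jun 24 — lands on Wednesday, 24 June 2026.
The date on which the release becomes due: 24 June 2026 + 28 days = 22 July 2026.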